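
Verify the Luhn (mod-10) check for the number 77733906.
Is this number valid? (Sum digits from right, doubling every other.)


Luhn sum = 41
41 mod 10 = 1

Invalid (Luhn sum mod 10 = 1)


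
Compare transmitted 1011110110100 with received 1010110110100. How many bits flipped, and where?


XOR: 0001000000000

1 error(s) at position(s): 3


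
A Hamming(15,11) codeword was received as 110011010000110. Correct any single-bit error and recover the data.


Syndrome = 11: error at position 11

Data: 01100010110 (corrected bit 11)


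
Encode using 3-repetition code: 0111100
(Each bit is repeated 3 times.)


Each bit -> 3 copies

000111111111111000000


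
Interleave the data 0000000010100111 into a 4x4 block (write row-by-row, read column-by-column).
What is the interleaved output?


Matrix:
  0000
  0000
  1010
  0111
Read columns: 0010000100110001

0010000100110001


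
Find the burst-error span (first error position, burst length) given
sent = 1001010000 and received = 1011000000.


XOR: 0010010000

Burst at position 2, length 4


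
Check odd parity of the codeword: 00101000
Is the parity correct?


Number of 1s: 2

No, parity error (2 ones)


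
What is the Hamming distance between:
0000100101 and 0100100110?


XOR: 0100000011
Count of 1s: 3

3


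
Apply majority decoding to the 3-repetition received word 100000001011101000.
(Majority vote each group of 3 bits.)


Groups: 100, 000, 001, 011, 101, 000
Majority votes: 000110

000110


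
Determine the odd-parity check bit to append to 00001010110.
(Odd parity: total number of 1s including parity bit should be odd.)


Number of 1s in data: 4
Parity bit: 1

1


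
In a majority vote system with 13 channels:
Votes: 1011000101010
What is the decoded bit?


Ones: 6 out of 13
Threshold: 7

0 (6/13 voted 1)


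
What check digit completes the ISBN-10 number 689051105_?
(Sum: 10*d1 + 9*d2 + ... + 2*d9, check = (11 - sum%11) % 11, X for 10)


Weighted sum: 253
253 mod 11 = 0

Check digit: 0


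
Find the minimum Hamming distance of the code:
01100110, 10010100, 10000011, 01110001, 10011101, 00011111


Comparing all pairs, minimum distance: 2
Can detect 1 errors, correct 0 errors

2


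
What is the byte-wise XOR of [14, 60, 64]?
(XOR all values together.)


XOR chain: 14 ^ 60 ^ 64 = 114

114


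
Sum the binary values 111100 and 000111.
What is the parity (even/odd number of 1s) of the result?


111100 = 60
000111 = 7
Sum = 67 = 1000011
1s count = 3

odd parity (3 ones in 1000011)


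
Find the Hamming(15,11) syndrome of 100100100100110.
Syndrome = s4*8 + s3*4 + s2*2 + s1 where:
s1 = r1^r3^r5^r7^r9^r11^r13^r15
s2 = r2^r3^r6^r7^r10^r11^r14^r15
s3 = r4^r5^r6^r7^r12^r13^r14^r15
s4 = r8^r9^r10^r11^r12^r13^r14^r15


s1=1, s2=1, s3=0, s4=1

Syndrome = 11 (error at position 11)


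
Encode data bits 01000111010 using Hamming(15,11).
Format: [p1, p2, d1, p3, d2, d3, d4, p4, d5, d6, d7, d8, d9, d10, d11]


Parity bits: p1=0, p2=1, p3=1, p4=0

010110000111010


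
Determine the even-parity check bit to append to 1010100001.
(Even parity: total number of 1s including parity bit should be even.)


Number of 1s in data: 4
Parity bit: 0

0


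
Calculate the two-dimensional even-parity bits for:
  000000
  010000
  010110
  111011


Row parities: 0111
Column parities: 111101

Row P: 0111, Col P: 111101, Corner: 1


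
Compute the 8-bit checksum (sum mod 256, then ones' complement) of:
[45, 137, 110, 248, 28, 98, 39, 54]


Sum = 759 mod 256 = 247
Complement = 8

8


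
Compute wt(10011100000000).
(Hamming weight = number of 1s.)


Counting 1s in 10011100000000

4


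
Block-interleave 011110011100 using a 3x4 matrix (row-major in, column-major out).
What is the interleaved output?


Matrix:
  0111
  1001
  1100
Read columns: 011101100110

011101100110


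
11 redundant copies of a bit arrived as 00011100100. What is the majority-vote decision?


Ones: 4 out of 11
Threshold: 6

0 (4/11 voted 1)


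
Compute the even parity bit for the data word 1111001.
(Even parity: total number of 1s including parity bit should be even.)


Number of 1s in data: 5
Parity bit: 1

1


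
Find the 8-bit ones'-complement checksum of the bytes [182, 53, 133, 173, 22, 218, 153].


Sum = 934 mod 256 = 166
Complement = 89

89


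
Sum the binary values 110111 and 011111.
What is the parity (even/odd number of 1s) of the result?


110111 = 55
011111 = 31
Sum = 86 = 1010110
1s count = 4

even parity (4 ones in 1010110)


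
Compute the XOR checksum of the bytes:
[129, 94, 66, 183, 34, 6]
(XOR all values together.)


XOR chain: 129 ^ 94 ^ 66 ^ 183 ^ 34 ^ 6 = 14

14


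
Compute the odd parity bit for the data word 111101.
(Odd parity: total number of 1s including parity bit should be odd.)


Number of 1s in data: 5
Parity bit: 0

0


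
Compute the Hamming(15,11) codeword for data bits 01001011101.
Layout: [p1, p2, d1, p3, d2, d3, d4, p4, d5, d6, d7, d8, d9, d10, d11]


Parity bits: p1=1, p2=0, p3=0, p4=1

100010011011101


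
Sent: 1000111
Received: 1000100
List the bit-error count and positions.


XOR: 0000011

2 error(s) at position(s): 5, 6


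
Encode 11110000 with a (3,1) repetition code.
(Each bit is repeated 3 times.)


Each bit -> 3 copies

111111111111000000000000


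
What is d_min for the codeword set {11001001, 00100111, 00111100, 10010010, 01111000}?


Comparing all pairs, minimum distance: 2
Can detect 1 errors, correct 0 errors

2


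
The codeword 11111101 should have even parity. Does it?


Number of 1s: 7

No, parity error (7 ones)


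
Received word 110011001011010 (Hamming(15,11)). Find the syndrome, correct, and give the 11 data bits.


Syndrome = 0: no error detected

Data: 01101011010 (no errors)


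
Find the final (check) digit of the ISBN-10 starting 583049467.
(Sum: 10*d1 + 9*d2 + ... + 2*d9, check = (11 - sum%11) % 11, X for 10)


Weighted sum: 263
263 mod 11 = 10

Check digit: 1


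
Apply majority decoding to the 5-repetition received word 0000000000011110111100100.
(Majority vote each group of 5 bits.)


Groups: 00000, 00000, 01111, 01111, 00100
Majority votes: 00110

00110


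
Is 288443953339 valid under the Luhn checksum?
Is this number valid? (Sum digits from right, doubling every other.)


Luhn sum = 72
72 mod 10 = 2

Invalid (Luhn sum mod 10 = 2)


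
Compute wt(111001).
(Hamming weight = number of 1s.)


Counting 1s in 111001

4


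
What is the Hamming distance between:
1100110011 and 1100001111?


XOR: 0000111100
Count of 1s: 4

4


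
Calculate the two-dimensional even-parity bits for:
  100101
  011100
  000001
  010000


Row parities: 1111
Column parities: 101000

Row P: 1111, Col P: 101000, Corner: 0


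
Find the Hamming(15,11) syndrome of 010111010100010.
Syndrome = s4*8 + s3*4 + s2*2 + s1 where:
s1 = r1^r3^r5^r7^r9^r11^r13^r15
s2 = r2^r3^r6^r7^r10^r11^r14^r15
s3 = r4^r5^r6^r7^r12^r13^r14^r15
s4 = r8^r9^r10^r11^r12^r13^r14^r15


s1=1, s2=0, s3=0, s4=1

Syndrome = 9 (error at position 9)


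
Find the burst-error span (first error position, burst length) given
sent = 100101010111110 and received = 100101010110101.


XOR: 000000000001011

Burst at position 11, length 4


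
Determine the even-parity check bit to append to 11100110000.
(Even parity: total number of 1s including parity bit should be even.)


Number of 1s in data: 5
Parity bit: 1

1


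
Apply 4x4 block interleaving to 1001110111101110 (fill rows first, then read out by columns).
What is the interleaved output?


Matrix:
  1001
  1101
  1110
  1110
Read columns: 1111011100111100

1111011100111100


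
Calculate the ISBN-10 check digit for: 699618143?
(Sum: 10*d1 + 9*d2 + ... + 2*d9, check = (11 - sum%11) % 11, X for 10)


Weighted sum: 323
323 mod 11 = 4

Check digit: 7


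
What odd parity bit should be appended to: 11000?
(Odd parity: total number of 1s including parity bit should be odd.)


Number of 1s in data: 2
Parity bit: 1

1


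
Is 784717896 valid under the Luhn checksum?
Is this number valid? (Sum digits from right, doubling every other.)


Luhn sum = 52
52 mod 10 = 2

Invalid (Luhn sum mod 10 = 2)


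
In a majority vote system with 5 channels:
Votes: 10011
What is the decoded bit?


Ones: 3 out of 5
Threshold: 3

1 (3/5 voted 1)


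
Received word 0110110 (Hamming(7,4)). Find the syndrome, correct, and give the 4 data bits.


Syndrome = 2: error at position 2

Data: 1110 (corrected bit 2)


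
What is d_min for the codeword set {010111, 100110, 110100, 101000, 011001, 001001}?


Comparing all pairs, minimum distance: 1
Can detect 0 errors, correct 0 errors

1


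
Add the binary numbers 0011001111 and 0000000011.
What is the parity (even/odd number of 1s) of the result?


0011001111 = 207
0000000011 = 3
Sum = 210 = 11010010
1s count = 4

even parity (4 ones in 11010010)


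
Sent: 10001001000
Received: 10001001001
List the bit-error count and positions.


XOR: 00000000001

1 error(s) at position(s): 10


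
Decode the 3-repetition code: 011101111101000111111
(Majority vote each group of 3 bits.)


Groups: 011, 101, 111, 101, 000, 111, 111
Majority votes: 1111011

1111011


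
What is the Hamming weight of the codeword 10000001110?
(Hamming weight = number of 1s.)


Counting 1s in 10000001110

4


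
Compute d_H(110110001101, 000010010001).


XOR: 110100011100
Count of 1s: 6

6


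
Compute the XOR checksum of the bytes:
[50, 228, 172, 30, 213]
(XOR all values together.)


XOR chain: 50 ^ 228 ^ 172 ^ 30 ^ 213 = 177

177


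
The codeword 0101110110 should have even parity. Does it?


Number of 1s: 6

Yes, parity is correct (6 ones)


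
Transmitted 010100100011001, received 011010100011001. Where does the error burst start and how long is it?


XOR: 001110000000000

Burst at position 2, length 3


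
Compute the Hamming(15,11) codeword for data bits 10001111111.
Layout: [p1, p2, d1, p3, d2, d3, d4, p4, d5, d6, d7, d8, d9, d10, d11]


Parity bits: p1=1, p2=1, p3=0, p4=1

111000011111111


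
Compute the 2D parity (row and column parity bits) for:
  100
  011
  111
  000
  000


Row parities: 10100
Column parities: 000

Row P: 10100, Col P: 000, Corner: 0


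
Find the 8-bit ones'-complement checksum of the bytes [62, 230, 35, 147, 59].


Sum = 533 mod 256 = 21
Complement = 234

234


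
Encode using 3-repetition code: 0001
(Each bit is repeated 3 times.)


Each bit -> 3 copies

000000000111


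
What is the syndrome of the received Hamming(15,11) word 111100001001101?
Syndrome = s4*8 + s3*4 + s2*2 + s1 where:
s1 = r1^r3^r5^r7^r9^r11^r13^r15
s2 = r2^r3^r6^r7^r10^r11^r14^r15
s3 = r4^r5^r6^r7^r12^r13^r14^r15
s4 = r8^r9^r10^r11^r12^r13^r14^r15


s1=1, s2=1, s3=0, s4=0

Syndrome = 3 (error at position 3)


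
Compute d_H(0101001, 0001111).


XOR: 0100110
Count of 1s: 3

3


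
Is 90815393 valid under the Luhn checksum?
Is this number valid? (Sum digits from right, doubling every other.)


Luhn sum = 33
33 mod 10 = 3

Invalid (Luhn sum mod 10 = 3)


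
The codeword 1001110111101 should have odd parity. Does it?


Number of 1s: 9

Yes, parity is correct (9 ones)


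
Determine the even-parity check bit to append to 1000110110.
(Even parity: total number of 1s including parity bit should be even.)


Number of 1s in data: 5
Parity bit: 1

1


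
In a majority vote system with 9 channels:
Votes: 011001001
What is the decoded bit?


Ones: 4 out of 9
Threshold: 5

0 (4/9 voted 1)


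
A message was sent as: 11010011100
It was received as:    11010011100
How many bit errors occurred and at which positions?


XOR: 00000000000

0 errors (received matches sent)


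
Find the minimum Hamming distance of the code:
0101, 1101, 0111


Comparing all pairs, minimum distance: 1
Can detect 0 errors, correct 0 errors

1


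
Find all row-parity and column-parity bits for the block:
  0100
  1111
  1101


Row parities: 101
Column parities: 0110

Row P: 101, Col P: 0110, Corner: 0


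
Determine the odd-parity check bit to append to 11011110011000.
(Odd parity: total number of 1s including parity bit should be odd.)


Number of 1s in data: 8
Parity bit: 1

1


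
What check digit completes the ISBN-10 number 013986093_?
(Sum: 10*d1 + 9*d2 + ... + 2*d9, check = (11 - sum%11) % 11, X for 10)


Weighted sum: 207
207 mod 11 = 9

Check digit: 2


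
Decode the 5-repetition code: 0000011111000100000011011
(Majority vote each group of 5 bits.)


Groups: 00000, 11111, 00010, 00000, 11011
Majority votes: 01001

01001


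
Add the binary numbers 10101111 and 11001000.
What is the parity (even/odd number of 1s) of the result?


10101111 = 175
11001000 = 200
Sum = 375 = 101110111
1s count = 7

odd parity (7 ones in 101110111)


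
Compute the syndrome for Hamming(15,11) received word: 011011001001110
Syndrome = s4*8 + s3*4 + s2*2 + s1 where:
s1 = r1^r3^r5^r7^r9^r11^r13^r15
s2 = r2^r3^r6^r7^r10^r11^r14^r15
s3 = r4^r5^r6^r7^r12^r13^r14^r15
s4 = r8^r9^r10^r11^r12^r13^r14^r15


s1=0, s2=0, s3=1, s4=0

Syndrome = 4 (error at position 4)


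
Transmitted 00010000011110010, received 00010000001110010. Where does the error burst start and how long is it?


XOR: 00000000010000000

Burst at position 9, length 1


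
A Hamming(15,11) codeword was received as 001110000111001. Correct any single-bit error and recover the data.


Syndrome = 0: no error detected

Data: 11000111001 (no errors)


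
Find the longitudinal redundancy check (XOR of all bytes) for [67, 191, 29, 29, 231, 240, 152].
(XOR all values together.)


XOR chain: 67 ^ 191 ^ 29 ^ 29 ^ 231 ^ 240 ^ 152 = 115

115


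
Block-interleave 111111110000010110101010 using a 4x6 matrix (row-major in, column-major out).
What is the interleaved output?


Matrix:
  111111
  110000
  010110
  101010
Read columns: 110111101001101010111000

110111101001101010111000


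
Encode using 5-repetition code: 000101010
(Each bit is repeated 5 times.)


Each bit -> 5 copies

000000000000000111110000011111000001111100000


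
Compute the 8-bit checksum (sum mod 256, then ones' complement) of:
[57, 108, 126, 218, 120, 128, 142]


Sum = 899 mod 256 = 131
Complement = 124

124


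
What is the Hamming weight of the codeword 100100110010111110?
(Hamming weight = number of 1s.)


Counting 1s in 100100110010111110

10


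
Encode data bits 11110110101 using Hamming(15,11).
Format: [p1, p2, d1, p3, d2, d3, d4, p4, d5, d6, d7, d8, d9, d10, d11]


Parity bits: p1=0, p2=0, p3=1, p4=0

001111100110101


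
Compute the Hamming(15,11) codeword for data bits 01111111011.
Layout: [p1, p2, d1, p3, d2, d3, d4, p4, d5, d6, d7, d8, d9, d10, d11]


Parity bits: p1=1, p2=0, p3=0, p4=0

100011101111011


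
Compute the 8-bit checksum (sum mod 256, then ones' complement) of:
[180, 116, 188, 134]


Sum = 618 mod 256 = 106
Complement = 149

149


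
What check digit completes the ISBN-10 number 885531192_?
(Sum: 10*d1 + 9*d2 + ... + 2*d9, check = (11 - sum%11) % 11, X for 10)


Weighted sum: 285
285 mod 11 = 10

Check digit: 1


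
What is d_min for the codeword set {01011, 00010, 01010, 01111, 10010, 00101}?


Comparing all pairs, minimum distance: 1
Can detect 0 errors, correct 0 errors

1


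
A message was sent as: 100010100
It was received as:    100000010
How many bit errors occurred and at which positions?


XOR: 000010110

3 error(s) at position(s): 4, 6, 7


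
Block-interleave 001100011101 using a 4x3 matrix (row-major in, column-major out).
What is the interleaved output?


Matrix:
  001
  100
  011
  101
Read columns: 010100101011

010100101011


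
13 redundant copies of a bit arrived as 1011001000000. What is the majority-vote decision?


Ones: 4 out of 13
Threshold: 7

0 (4/13 voted 1)


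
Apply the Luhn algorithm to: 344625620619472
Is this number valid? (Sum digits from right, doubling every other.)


Luhn sum = 55
55 mod 10 = 5

Invalid (Luhn sum mod 10 = 5)


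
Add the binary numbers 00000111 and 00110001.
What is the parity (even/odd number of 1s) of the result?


00000111 = 7
00110001 = 49
Sum = 56 = 111000
1s count = 3

odd parity (3 ones in 111000)


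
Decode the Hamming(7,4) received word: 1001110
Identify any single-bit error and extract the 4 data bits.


Syndrome = 6: error at position 6

Data: 0100 (corrected bit 6)


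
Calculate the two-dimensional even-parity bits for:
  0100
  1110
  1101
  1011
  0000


Row parities: 11110
Column parities: 1100

Row P: 11110, Col P: 1100, Corner: 0


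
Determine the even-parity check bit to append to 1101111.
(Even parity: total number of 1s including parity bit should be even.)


Number of 1s in data: 6
Parity bit: 0

0


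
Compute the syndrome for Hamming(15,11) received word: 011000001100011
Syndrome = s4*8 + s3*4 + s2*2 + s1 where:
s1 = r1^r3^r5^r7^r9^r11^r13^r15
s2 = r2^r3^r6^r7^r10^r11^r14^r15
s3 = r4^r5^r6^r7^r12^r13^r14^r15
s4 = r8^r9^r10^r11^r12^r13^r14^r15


s1=1, s2=1, s3=0, s4=0

Syndrome = 3 (error at position 3)


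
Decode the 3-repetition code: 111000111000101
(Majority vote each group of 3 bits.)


Groups: 111, 000, 111, 000, 101
Majority votes: 10101

10101


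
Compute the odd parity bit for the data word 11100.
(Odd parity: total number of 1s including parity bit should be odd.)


Number of 1s in data: 3
Parity bit: 0

0


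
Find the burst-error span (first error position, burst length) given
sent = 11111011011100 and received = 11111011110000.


XOR: 00000000101100

Burst at position 8, length 4


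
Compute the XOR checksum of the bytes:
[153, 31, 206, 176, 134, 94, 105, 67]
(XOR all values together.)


XOR chain: 153 ^ 31 ^ 206 ^ 176 ^ 134 ^ 94 ^ 105 ^ 67 = 10

10


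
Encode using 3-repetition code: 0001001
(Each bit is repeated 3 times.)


Each bit -> 3 copies

000000000111000000111


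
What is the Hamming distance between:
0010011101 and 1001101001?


XOR: 1011110100
Count of 1s: 6

6


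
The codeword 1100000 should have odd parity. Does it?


Number of 1s: 2

No, parity error (2 ones)


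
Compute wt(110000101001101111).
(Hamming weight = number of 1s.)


Counting 1s in 110000101001101111

10


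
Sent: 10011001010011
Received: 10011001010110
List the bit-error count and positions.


XOR: 00000000000101

2 error(s) at position(s): 11, 13


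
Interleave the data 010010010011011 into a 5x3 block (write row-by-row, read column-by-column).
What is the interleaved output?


Matrix:
  010
  010
  010
  011
  011
Read columns: 000001111100011

000001111100011


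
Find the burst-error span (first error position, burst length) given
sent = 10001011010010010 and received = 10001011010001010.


XOR: 00000000000011000

Burst at position 12, length 2


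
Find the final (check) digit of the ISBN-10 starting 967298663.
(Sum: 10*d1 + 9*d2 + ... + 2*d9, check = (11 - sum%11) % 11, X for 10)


Weighted sum: 356
356 mod 11 = 4

Check digit: 7


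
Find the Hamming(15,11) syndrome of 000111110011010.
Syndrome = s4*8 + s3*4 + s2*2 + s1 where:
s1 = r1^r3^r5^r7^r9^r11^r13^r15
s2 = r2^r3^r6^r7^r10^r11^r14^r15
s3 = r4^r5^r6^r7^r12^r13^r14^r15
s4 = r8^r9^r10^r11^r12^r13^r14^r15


s1=1, s2=0, s3=0, s4=0

Syndrome = 1 (error at position 1)


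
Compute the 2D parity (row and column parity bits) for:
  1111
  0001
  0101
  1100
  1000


Row parities: 01001
Column parities: 1111

Row P: 01001, Col P: 1111, Corner: 0


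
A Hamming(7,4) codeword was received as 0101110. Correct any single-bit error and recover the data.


Syndrome = 5: error at position 5

Data: 0010 (corrected bit 5)


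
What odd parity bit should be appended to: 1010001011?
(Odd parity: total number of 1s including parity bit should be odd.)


Number of 1s in data: 5
Parity bit: 0

0


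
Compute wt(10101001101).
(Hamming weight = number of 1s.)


Counting 1s in 10101001101

6


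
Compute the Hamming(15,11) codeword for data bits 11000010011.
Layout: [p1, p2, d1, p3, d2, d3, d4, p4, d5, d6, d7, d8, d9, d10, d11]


Parity bits: p1=0, p2=0, p3=1, p4=1

001110010010011


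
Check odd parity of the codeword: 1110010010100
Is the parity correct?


Number of 1s: 6

No, parity error (6 ones)


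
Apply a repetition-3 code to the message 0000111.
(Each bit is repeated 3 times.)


Each bit -> 3 copies

000000000000111111111


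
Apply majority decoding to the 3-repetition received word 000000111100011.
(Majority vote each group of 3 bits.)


Groups: 000, 000, 111, 100, 011
Majority votes: 00101

00101


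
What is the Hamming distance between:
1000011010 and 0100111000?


XOR: 1100100010
Count of 1s: 4

4


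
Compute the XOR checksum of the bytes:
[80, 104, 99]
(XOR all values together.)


XOR chain: 80 ^ 104 ^ 99 = 91

91


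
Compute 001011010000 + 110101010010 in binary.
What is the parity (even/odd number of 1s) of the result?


001011010000 = 720
110101010010 = 3410
Sum = 4130 = 1000000100010
1s count = 3

odd parity (3 ones in 1000000100010)


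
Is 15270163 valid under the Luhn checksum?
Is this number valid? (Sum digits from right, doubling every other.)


Luhn sum = 25
25 mod 10 = 5

Invalid (Luhn sum mod 10 = 5)


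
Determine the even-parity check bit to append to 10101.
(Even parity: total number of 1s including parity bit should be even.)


Number of 1s in data: 3
Parity bit: 1

1


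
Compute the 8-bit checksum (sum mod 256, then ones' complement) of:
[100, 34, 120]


Sum = 254 mod 256 = 254
Complement = 1

1


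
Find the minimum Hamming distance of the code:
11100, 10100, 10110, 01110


Comparing all pairs, minimum distance: 1
Can detect 0 errors, correct 0 errors

1


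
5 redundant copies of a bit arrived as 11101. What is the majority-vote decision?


Ones: 4 out of 5
Threshold: 3

1 (4/5 voted 1)


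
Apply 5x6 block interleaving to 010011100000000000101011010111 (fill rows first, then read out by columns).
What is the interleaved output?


Matrix:
  010011
  100000
  000000
  101011
  010111
Read columns: 010101000100010000011001110011

010101000100010000011001110011


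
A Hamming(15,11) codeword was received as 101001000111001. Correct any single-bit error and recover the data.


Syndrome = 6: error at position 6

Data: 10000111001 (corrected bit 6)


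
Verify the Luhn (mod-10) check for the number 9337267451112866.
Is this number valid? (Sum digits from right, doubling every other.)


Luhn sum = 70
70 mod 10 = 0

Valid (Luhn sum mod 10 = 0)


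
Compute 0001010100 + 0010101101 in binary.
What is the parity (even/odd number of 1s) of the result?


0001010100 = 84
0010101101 = 173
Sum = 257 = 100000001
1s count = 2

even parity (2 ones in 100000001)


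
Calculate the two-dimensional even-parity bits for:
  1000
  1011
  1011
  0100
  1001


Row parities: 11110
Column parities: 0101

Row P: 11110, Col P: 0101, Corner: 0


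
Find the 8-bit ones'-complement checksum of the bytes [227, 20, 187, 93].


Sum = 527 mod 256 = 15
Complement = 240

240


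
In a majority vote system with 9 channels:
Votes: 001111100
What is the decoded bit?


Ones: 5 out of 9
Threshold: 5

1 (5/9 voted 1)


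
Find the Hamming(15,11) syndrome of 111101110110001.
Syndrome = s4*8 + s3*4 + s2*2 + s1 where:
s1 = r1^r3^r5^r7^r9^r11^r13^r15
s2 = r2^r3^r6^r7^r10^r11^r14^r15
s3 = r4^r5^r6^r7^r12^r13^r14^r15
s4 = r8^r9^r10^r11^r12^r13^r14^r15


s1=1, s2=1, s3=0, s4=0

Syndrome = 3 (error at position 3)


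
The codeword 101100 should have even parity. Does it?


Number of 1s: 3

No, parity error (3 ones)


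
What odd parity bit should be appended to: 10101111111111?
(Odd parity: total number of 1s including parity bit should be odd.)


Number of 1s in data: 12
Parity bit: 1

1


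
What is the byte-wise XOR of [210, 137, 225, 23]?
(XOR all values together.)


XOR chain: 210 ^ 137 ^ 225 ^ 23 = 173

173


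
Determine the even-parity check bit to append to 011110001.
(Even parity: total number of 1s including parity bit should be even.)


Number of 1s in data: 5
Parity bit: 1

1


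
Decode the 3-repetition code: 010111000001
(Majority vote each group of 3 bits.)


Groups: 010, 111, 000, 001
Majority votes: 0100

0100


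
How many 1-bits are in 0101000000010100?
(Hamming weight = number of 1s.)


Counting 1s in 0101000000010100

4


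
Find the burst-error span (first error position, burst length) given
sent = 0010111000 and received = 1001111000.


XOR: 1011000000

Burst at position 0, length 4


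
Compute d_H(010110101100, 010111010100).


XOR: 000001111000
Count of 1s: 4

4


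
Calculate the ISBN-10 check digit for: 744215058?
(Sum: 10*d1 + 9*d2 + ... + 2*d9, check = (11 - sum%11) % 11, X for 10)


Weighted sum: 214
214 mod 11 = 5

Check digit: 6


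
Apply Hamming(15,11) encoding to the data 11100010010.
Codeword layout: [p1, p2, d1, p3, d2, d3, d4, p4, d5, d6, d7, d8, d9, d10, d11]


Parity bits: p1=1, p2=0, p3=1, p4=0

101111000010010


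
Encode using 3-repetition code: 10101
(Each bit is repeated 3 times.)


Each bit -> 3 copies

111000111000111


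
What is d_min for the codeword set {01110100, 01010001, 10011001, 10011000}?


Comparing all pairs, minimum distance: 1
Can detect 0 errors, correct 0 errors

1


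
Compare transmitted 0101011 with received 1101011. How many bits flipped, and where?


XOR: 1000000

1 error(s) at position(s): 0


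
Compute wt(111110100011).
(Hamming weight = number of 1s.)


Counting 1s in 111110100011

8


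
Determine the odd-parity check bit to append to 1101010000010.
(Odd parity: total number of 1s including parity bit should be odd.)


Number of 1s in data: 5
Parity bit: 0

0


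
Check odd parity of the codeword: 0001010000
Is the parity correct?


Number of 1s: 2

No, parity error (2 ones)


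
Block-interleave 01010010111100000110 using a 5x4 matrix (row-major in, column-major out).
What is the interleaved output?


Matrix:
  0101
  0010
  1111
  0000
  0110
Read columns: 00100101010110110100

00100101010110110100


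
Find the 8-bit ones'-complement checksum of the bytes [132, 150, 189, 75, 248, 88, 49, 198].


Sum = 1129 mod 256 = 105
Complement = 150

150


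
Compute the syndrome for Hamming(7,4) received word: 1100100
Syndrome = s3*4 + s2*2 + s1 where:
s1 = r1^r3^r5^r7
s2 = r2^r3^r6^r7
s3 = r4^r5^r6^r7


s1=0, s2=1, s3=1

Syndrome = 6 (error at position 6)


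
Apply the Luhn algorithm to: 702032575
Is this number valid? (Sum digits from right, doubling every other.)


Luhn sum = 31
31 mod 10 = 1

Invalid (Luhn sum mod 10 = 1)


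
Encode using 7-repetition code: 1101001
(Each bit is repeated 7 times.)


Each bit -> 7 copies

1111111111111100000001111111000000000000001111111


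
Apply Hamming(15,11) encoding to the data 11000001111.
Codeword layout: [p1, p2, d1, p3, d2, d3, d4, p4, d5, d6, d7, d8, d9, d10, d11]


Parity bits: p1=0, p2=1, p3=1, p4=0

011110000001111


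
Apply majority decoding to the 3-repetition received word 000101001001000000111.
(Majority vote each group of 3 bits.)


Groups: 000, 101, 001, 001, 000, 000, 111
Majority votes: 0100001

0100001


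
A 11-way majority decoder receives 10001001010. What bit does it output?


Ones: 4 out of 11
Threshold: 6

0 (4/11 voted 1)


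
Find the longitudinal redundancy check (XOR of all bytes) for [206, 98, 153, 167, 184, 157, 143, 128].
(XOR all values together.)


XOR chain: 206 ^ 98 ^ 153 ^ 167 ^ 184 ^ 157 ^ 143 ^ 128 = 184

184


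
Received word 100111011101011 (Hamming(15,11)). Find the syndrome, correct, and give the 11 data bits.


Syndrome = 0: no error detected

Data: 01101101011 (no errors)


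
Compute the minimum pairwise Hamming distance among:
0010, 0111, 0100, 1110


Comparing all pairs, minimum distance: 2
Can detect 1 errors, correct 0 errors

2


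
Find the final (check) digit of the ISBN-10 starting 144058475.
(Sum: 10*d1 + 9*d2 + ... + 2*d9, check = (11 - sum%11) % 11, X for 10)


Weighted sum: 195
195 mod 11 = 8

Check digit: 3


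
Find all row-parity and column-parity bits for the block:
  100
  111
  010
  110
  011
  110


Row parities: 111000
Column parities: 010

Row P: 111000, Col P: 010, Corner: 1


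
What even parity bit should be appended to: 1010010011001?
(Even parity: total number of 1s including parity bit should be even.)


Number of 1s in data: 6
Parity bit: 0

0


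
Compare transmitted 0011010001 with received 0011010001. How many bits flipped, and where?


XOR: 0000000000

0 errors (received matches sent)


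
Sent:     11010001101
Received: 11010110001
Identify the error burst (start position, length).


XOR: 00000111100

Burst at position 5, length 4


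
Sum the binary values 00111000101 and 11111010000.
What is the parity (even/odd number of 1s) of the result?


00111000101 = 453
11111010000 = 2000
Sum = 2453 = 100110010101
1s count = 6

even parity (6 ones in 100110010101)


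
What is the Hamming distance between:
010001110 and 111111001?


XOR: 101110111
Count of 1s: 7

7


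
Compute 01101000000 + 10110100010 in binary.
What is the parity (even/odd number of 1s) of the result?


01101000000 = 832
10110100010 = 1442
Sum = 2274 = 100011100010
1s count = 5

odd parity (5 ones in 100011100010)


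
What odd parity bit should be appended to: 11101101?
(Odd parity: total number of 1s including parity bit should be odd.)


Number of 1s in data: 6
Parity bit: 1

1


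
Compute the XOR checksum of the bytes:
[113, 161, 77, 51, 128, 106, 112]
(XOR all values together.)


XOR chain: 113 ^ 161 ^ 77 ^ 51 ^ 128 ^ 106 ^ 112 = 52

52


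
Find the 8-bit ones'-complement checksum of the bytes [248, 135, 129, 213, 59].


Sum = 784 mod 256 = 16
Complement = 239

239


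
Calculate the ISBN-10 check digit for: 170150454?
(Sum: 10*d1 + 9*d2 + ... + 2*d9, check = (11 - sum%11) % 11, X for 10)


Weighted sum: 149
149 mod 11 = 6

Check digit: 5


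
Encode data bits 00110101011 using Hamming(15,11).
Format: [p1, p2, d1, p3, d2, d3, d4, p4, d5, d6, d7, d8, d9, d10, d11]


Parity bits: p1=0, p2=1, p3=1, p4=0

010101100101011


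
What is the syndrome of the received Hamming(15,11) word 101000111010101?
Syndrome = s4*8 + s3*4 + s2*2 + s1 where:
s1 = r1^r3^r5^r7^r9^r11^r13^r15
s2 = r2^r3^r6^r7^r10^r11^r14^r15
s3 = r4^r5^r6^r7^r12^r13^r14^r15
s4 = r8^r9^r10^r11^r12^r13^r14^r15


s1=1, s2=0, s3=1, s4=1

Syndrome = 13 (error at position 13)


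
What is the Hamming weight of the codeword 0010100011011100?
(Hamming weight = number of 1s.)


Counting 1s in 0010100011011100

7


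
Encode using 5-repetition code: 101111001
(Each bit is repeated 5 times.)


Each bit -> 5 copies

111110000011111111111111111111000000000011111


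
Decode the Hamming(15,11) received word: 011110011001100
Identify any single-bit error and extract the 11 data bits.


Syndrome = 0: no error detected

Data: 11001001100 (no errors)


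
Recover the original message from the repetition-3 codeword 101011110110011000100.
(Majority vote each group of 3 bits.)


Groups: 101, 011, 110, 110, 011, 000, 100
Majority votes: 1111100

1111100


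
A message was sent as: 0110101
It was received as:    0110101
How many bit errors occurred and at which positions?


XOR: 0000000

0 errors (received matches sent)


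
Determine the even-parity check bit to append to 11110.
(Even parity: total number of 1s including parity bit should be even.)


Number of 1s in data: 4
Parity bit: 0

0


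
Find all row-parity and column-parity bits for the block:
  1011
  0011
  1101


Row parities: 101
Column parities: 0101

Row P: 101, Col P: 0101, Corner: 0


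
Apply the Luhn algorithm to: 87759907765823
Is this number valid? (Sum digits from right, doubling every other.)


Luhn sum = 76
76 mod 10 = 6

Invalid (Luhn sum mod 10 = 6)


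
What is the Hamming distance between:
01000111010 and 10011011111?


XOR: 11011100101
Count of 1s: 7

7


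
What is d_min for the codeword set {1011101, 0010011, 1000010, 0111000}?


Comparing all pairs, minimum distance: 3
Can detect 2 errors, correct 1 errors

3


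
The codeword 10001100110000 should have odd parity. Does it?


Number of 1s: 5

Yes, parity is correct (5 ones)


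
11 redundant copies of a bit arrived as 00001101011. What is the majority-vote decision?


Ones: 5 out of 11
Threshold: 6

0 (5/11 voted 1)


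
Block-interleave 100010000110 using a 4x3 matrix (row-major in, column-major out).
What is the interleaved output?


Matrix:
  100
  010
  000
  110
Read columns: 100101010000

100101010000


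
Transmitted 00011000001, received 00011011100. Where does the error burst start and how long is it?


XOR: 00000011101

Burst at position 6, length 5


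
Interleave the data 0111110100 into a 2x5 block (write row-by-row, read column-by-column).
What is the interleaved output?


Matrix:
  01111
  10100
Read columns: 0110111010

0110111010


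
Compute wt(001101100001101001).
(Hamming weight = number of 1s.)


Counting 1s in 001101100001101001

8


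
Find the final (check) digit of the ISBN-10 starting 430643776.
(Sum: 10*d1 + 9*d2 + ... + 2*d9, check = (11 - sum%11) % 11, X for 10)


Weighted sum: 209
209 mod 11 = 0

Check digit: 0


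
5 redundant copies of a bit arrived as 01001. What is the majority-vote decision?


Ones: 2 out of 5
Threshold: 3

0 (2/5 voted 1)


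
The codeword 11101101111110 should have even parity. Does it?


Number of 1s: 11

No, parity error (11 ones)


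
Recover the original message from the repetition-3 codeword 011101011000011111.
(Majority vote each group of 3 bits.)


Groups: 011, 101, 011, 000, 011, 111
Majority votes: 111011

111011


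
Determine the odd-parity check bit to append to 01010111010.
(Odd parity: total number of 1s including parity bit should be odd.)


Number of 1s in data: 6
Parity bit: 1

1


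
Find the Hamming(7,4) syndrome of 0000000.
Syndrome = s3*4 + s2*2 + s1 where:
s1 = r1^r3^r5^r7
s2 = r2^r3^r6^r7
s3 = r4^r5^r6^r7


s1=0, s2=0, s3=0

Syndrome = 0 (no error)


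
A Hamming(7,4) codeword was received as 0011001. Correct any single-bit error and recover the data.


Syndrome = 0: no error detected

Data: 1001 (no errors)


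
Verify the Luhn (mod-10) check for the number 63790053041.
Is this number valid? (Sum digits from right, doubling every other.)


Luhn sum = 48
48 mod 10 = 8

Invalid (Luhn sum mod 10 = 8)


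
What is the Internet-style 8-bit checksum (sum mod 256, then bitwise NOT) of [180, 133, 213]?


Sum = 526 mod 256 = 14
Complement = 241

241


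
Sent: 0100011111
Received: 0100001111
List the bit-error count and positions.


XOR: 0000010000

1 error(s) at position(s): 5


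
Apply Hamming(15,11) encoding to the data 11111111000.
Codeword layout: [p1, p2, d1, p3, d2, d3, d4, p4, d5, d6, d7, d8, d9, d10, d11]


Parity bits: p1=1, p2=1, p3=0, p4=0

111011101111000


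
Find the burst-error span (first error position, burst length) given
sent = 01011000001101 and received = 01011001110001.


XOR: 00000001111100

Burst at position 7, length 5


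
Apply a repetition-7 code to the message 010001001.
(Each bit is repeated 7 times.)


Each bit -> 7 copies

000000011111110000000000000000000001111111000000000000001111111


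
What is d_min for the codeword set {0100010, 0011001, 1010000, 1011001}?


Comparing all pairs, minimum distance: 1
Can detect 0 errors, correct 0 errors

1


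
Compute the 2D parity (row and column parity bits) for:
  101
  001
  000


Row parities: 010
Column parities: 100

Row P: 010, Col P: 100, Corner: 1


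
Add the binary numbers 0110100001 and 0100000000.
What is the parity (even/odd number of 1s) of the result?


0110100001 = 417
0100000000 = 256
Sum = 673 = 1010100001
1s count = 4

even parity (4 ones in 1010100001)


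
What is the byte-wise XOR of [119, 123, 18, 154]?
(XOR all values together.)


XOR chain: 119 ^ 123 ^ 18 ^ 154 = 132

132


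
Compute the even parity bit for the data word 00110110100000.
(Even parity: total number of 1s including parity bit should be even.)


Number of 1s in data: 5
Parity bit: 1

1


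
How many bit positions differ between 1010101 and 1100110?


XOR: 0110011
Count of 1s: 4

4


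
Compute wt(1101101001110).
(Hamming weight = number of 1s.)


Counting 1s in 1101101001110

8


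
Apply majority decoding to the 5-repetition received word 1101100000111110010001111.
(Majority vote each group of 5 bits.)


Groups: 11011, 00000, 11111, 00100, 01111
Majority votes: 10101

10101


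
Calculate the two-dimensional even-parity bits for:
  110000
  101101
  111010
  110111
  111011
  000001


Row parities: 000111
Column parities: 101010

Row P: 000111, Col P: 101010, Corner: 1


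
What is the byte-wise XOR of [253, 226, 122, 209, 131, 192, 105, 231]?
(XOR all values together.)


XOR chain: 253 ^ 226 ^ 122 ^ 209 ^ 131 ^ 192 ^ 105 ^ 231 = 121

121


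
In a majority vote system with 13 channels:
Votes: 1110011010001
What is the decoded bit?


Ones: 7 out of 13
Threshold: 7

1 (7/13 voted 1)


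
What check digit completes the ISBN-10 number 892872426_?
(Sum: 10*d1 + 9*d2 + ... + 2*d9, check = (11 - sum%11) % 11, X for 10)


Weighted sum: 319
319 mod 11 = 0

Check digit: 0


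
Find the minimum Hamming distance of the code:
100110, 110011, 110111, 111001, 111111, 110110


Comparing all pairs, minimum distance: 1
Can detect 0 errors, correct 0 errors

1


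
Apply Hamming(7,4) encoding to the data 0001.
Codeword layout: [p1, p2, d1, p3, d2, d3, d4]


Parity bits: p1=1, p2=1, p3=1

1101001


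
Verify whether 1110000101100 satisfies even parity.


Number of 1s: 6

Yes, parity is correct (6 ones)


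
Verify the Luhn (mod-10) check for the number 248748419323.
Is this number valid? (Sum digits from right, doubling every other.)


Luhn sum = 66
66 mod 10 = 6

Invalid (Luhn sum mod 10 = 6)


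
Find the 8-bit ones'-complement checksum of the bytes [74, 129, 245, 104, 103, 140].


Sum = 795 mod 256 = 27
Complement = 228

228


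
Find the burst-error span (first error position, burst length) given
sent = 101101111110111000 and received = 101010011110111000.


XOR: 000111100000000000

Burst at position 3, length 4


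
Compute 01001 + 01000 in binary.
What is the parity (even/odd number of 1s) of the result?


01001 = 9
01000 = 8
Sum = 17 = 10001
1s count = 2

even parity (2 ones in 10001)


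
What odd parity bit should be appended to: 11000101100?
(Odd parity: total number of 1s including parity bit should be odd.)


Number of 1s in data: 5
Parity bit: 0

0


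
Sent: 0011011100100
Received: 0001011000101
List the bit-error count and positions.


XOR: 0010000100001

3 error(s) at position(s): 2, 7, 12


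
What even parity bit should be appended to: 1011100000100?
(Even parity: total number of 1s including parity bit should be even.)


Number of 1s in data: 5
Parity bit: 1

1


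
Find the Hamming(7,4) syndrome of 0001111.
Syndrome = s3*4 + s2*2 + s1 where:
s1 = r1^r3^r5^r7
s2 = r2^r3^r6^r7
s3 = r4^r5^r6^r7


s1=0, s2=0, s3=0

Syndrome = 0 (no error)
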